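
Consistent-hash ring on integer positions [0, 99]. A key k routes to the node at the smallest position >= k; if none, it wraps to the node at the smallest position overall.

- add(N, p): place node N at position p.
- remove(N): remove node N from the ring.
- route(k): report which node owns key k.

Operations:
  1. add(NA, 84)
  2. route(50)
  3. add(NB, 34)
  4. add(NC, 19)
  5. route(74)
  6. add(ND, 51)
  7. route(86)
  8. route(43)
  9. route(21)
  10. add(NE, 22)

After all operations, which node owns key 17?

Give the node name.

Answer: NC

Derivation:
Op 1: add NA@84 -> ring=[84:NA]
Op 2: route key 50: smallest pos >= 50 is 84 -> NA
Op 3: add NB@34 -> ring=[34:NB,84:NA]
Op 4: add NC@19 -> ring=[19:NC,34:NB,84:NA]
Op 5: route key 74: smallest pos >= 74 is 84 -> NA
Op 6: add ND@51 -> ring=[19:NC,34:NB,51:ND,84:NA]
Op 7: route key 86: none >= 86, wrap to smallest pos 19 -> NC
Op 8: route key 43: smallest pos >= 43 is 51 -> ND
Op 9: route key 21: smallest pos >= 21 is 34 -> NB
Op 10: add NE@22 -> ring=[19:NC,22:NE,34:NB,51:ND,84:NA]
Final route key 17: smallest pos >= 17 is 19 -> NC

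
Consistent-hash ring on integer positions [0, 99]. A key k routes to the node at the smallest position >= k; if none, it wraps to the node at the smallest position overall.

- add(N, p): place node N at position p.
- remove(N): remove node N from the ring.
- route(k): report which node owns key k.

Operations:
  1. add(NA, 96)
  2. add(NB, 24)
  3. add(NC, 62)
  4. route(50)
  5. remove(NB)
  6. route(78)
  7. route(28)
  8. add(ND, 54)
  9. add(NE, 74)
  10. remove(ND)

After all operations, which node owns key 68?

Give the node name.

Answer: NE

Derivation:
Op 1: add NA@96 -> ring=[96:NA]
Op 2: add NB@24 -> ring=[24:NB,96:NA]
Op 3: add NC@62 -> ring=[24:NB,62:NC,96:NA]
Op 4: route key 50: smallest pos >= 50 is 62 -> NC
Op 5: remove NB -> ring=[62:NC,96:NA]
Op 6: route key 78: smallest pos >= 78 is 96 -> NA
Op 7: route key 28: smallest pos >= 28 is 62 -> NC
Op 8: add ND@54 -> ring=[54:ND,62:NC,96:NA]
Op 9: add NE@74 -> ring=[54:ND,62:NC,74:NE,96:NA]
Op 10: remove ND -> ring=[62:NC,74:NE,96:NA]
Final route key 68: smallest pos >= 68 is 74 -> NE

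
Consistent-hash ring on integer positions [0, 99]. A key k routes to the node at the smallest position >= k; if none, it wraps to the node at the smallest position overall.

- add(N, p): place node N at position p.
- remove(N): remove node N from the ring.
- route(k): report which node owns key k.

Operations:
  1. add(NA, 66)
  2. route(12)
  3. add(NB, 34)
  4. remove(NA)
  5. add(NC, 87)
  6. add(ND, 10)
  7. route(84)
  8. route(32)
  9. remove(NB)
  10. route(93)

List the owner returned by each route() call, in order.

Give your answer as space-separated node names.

Answer: NA NC NB ND

Derivation:
Op 1: add NA@66 -> ring=[66:NA]
Op 2: route key 12: smallest pos >= 12 is 66 -> NA
Op 3: add NB@34 -> ring=[34:NB,66:NA]
Op 4: remove NA -> ring=[34:NB]
Op 5: add NC@87 -> ring=[34:NB,87:NC]
Op 6: add ND@10 -> ring=[10:ND,34:NB,87:NC]
Op 7: route key 84: smallest pos >= 84 is 87 -> NC
Op 8: route key 32: smallest pos >= 32 is 34 -> NB
Op 9: remove NB -> ring=[10:ND,87:NC]
Op 10: route key 93: none >= 93, wrap to smallest pos 10 -> ND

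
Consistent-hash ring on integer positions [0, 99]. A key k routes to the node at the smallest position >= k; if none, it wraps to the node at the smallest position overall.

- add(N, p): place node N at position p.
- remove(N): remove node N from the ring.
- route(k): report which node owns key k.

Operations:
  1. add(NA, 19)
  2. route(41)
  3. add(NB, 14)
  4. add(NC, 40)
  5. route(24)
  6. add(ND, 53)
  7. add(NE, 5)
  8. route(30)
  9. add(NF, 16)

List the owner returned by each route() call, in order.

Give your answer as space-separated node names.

Answer: NA NC NC

Derivation:
Op 1: add NA@19 -> ring=[19:NA]
Op 2: route key 41: none >= 41, wrap to smallest pos 19 -> NA
Op 3: add NB@14 -> ring=[14:NB,19:NA]
Op 4: add NC@40 -> ring=[14:NB,19:NA,40:NC]
Op 5: route key 24: smallest pos >= 24 is 40 -> NC
Op 6: add ND@53 -> ring=[14:NB,19:NA,40:NC,53:ND]
Op 7: add NE@5 -> ring=[5:NE,14:NB,19:NA,40:NC,53:ND]
Op 8: route key 30: smallest pos >= 30 is 40 -> NC
Op 9: add NF@16 -> ring=[5:NE,14:NB,16:NF,19:NA,40:NC,53:ND]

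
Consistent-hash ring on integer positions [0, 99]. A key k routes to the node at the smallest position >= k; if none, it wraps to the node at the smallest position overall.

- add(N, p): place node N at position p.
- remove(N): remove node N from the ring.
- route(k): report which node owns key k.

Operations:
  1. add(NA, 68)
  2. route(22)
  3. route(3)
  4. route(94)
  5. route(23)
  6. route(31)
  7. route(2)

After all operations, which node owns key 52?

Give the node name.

Op 1: add NA@68 -> ring=[68:NA]
Op 2: route key 22: smallest pos >= 22 is 68 -> NA
Op 3: route key 3: smallest pos >= 3 is 68 -> NA
Op 4: route key 94: none >= 94, wrap to smallest pos 68 -> NA
Op 5: route key 23: smallest pos >= 23 is 68 -> NA
Op 6: route key 31: smallest pos >= 31 is 68 -> NA
Op 7: route key 2: smallest pos >= 2 is 68 -> NA
Final route key 52: smallest pos >= 52 is 68 -> NA

Answer: NA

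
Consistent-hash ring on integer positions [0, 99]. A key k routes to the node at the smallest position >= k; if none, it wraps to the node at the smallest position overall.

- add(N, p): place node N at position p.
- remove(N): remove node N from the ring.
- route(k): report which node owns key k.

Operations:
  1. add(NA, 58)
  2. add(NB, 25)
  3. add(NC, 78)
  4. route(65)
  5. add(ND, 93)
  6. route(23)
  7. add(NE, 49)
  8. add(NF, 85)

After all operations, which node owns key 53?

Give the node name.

Op 1: add NA@58 -> ring=[58:NA]
Op 2: add NB@25 -> ring=[25:NB,58:NA]
Op 3: add NC@78 -> ring=[25:NB,58:NA,78:NC]
Op 4: route key 65: smallest pos >= 65 is 78 -> NC
Op 5: add ND@93 -> ring=[25:NB,58:NA,78:NC,93:ND]
Op 6: route key 23: smallest pos >= 23 is 25 -> NB
Op 7: add NE@49 -> ring=[25:NB,49:NE,58:NA,78:NC,93:ND]
Op 8: add NF@85 -> ring=[25:NB,49:NE,58:NA,78:NC,85:NF,93:ND]
Final route key 53: smallest pos >= 53 is 58 -> NA

Answer: NA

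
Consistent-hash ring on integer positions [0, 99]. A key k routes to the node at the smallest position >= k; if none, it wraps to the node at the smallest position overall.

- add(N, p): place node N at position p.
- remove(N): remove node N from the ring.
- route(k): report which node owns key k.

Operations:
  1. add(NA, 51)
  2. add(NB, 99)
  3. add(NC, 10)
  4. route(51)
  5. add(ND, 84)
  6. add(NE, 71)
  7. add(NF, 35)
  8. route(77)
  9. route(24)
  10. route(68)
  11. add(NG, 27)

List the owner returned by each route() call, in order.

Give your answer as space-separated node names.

Op 1: add NA@51 -> ring=[51:NA]
Op 2: add NB@99 -> ring=[51:NA,99:NB]
Op 3: add NC@10 -> ring=[10:NC,51:NA,99:NB]
Op 4: route key 51: smallest pos >= 51 is 51 -> NA
Op 5: add ND@84 -> ring=[10:NC,51:NA,84:ND,99:NB]
Op 6: add NE@71 -> ring=[10:NC,51:NA,71:NE,84:ND,99:NB]
Op 7: add NF@35 -> ring=[10:NC,35:NF,51:NA,71:NE,84:ND,99:NB]
Op 8: route key 77: smallest pos >= 77 is 84 -> ND
Op 9: route key 24: smallest pos >= 24 is 35 -> NF
Op 10: route key 68: smallest pos >= 68 is 71 -> NE
Op 11: add NG@27 -> ring=[10:NC,27:NG,35:NF,51:NA,71:NE,84:ND,99:NB]

Answer: NA ND NF NE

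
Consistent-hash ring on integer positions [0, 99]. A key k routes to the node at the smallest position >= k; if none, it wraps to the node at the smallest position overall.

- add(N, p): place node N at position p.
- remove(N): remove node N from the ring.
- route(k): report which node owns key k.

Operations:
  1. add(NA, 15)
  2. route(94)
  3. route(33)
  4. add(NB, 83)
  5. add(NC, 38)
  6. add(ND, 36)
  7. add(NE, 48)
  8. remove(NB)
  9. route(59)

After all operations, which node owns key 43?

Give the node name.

Answer: NE

Derivation:
Op 1: add NA@15 -> ring=[15:NA]
Op 2: route key 94: none >= 94, wrap to smallest pos 15 -> NA
Op 3: route key 33: none >= 33, wrap to smallest pos 15 -> NA
Op 4: add NB@83 -> ring=[15:NA,83:NB]
Op 5: add NC@38 -> ring=[15:NA,38:NC,83:NB]
Op 6: add ND@36 -> ring=[15:NA,36:ND,38:NC,83:NB]
Op 7: add NE@48 -> ring=[15:NA,36:ND,38:NC,48:NE,83:NB]
Op 8: remove NB -> ring=[15:NA,36:ND,38:NC,48:NE]
Op 9: route key 59: none >= 59, wrap to smallest pos 15 -> NA
Final route key 43: smallest pos >= 43 is 48 -> NE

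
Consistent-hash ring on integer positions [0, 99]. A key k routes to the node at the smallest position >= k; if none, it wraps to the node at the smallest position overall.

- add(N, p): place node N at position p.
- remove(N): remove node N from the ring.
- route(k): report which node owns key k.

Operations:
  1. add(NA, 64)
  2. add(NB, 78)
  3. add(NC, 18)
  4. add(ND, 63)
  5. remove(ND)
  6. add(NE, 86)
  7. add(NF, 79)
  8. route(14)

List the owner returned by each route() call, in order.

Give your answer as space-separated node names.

Answer: NC

Derivation:
Op 1: add NA@64 -> ring=[64:NA]
Op 2: add NB@78 -> ring=[64:NA,78:NB]
Op 3: add NC@18 -> ring=[18:NC,64:NA,78:NB]
Op 4: add ND@63 -> ring=[18:NC,63:ND,64:NA,78:NB]
Op 5: remove ND -> ring=[18:NC,64:NA,78:NB]
Op 6: add NE@86 -> ring=[18:NC,64:NA,78:NB,86:NE]
Op 7: add NF@79 -> ring=[18:NC,64:NA,78:NB,79:NF,86:NE]
Op 8: route key 14: smallest pos >= 14 is 18 -> NC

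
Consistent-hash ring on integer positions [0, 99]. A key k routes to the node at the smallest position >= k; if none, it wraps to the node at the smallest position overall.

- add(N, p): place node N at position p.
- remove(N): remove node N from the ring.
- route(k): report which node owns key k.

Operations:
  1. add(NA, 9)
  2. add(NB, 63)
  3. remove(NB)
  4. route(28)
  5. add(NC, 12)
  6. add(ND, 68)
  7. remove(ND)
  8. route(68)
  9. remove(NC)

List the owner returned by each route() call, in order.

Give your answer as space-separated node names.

Answer: NA NA

Derivation:
Op 1: add NA@9 -> ring=[9:NA]
Op 2: add NB@63 -> ring=[9:NA,63:NB]
Op 3: remove NB -> ring=[9:NA]
Op 4: route key 28: none >= 28, wrap to smallest pos 9 -> NA
Op 5: add NC@12 -> ring=[9:NA,12:NC]
Op 6: add ND@68 -> ring=[9:NA,12:NC,68:ND]
Op 7: remove ND -> ring=[9:NA,12:NC]
Op 8: route key 68: none >= 68, wrap to smallest pos 9 -> NA
Op 9: remove NC -> ring=[9:NA]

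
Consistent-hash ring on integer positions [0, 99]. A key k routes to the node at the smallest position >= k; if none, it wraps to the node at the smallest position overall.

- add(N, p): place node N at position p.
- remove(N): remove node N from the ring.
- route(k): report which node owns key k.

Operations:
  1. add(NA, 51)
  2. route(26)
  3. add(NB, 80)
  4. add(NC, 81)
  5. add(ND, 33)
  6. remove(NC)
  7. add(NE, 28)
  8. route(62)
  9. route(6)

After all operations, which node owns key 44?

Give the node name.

Op 1: add NA@51 -> ring=[51:NA]
Op 2: route key 26: smallest pos >= 26 is 51 -> NA
Op 3: add NB@80 -> ring=[51:NA,80:NB]
Op 4: add NC@81 -> ring=[51:NA,80:NB,81:NC]
Op 5: add ND@33 -> ring=[33:ND,51:NA,80:NB,81:NC]
Op 6: remove NC -> ring=[33:ND,51:NA,80:NB]
Op 7: add NE@28 -> ring=[28:NE,33:ND,51:NA,80:NB]
Op 8: route key 62: smallest pos >= 62 is 80 -> NB
Op 9: route key 6: smallest pos >= 6 is 28 -> NE
Final route key 44: smallest pos >= 44 is 51 -> NA

Answer: NA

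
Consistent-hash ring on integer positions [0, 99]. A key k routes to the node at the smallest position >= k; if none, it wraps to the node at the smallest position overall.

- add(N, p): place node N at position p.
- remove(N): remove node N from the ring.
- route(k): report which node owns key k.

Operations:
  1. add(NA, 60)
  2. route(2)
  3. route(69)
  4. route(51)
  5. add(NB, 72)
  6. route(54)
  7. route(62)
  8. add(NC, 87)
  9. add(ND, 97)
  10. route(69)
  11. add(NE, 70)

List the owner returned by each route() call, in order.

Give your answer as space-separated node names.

Op 1: add NA@60 -> ring=[60:NA]
Op 2: route key 2: smallest pos >= 2 is 60 -> NA
Op 3: route key 69: none >= 69, wrap to smallest pos 60 -> NA
Op 4: route key 51: smallest pos >= 51 is 60 -> NA
Op 5: add NB@72 -> ring=[60:NA,72:NB]
Op 6: route key 54: smallest pos >= 54 is 60 -> NA
Op 7: route key 62: smallest pos >= 62 is 72 -> NB
Op 8: add NC@87 -> ring=[60:NA,72:NB,87:NC]
Op 9: add ND@97 -> ring=[60:NA,72:NB,87:NC,97:ND]
Op 10: route key 69: smallest pos >= 69 is 72 -> NB
Op 11: add NE@70 -> ring=[60:NA,70:NE,72:NB,87:NC,97:ND]

Answer: NA NA NA NA NB NB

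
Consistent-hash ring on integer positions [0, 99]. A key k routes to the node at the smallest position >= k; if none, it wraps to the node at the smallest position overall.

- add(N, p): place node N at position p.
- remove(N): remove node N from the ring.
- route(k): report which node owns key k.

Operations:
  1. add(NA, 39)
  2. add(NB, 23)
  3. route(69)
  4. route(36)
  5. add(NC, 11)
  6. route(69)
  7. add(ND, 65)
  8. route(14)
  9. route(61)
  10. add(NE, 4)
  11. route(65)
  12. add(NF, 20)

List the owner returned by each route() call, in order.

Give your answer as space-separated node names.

Answer: NB NA NC NB ND ND

Derivation:
Op 1: add NA@39 -> ring=[39:NA]
Op 2: add NB@23 -> ring=[23:NB,39:NA]
Op 3: route key 69: none >= 69, wrap to smallest pos 23 -> NB
Op 4: route key 36: smallest pos >= 36 is 39 -> NA
Op 5: add NC@11 -> ring=[11:NC,23:NB,39:NA]
Op 6: route key 69: none >= 69, wrap to smallest pos 11 -> NC
Op 7: add ND@65 -> ring=[11:NC,23:NB,39:NA,65:ND]
Op 8: route key 14: smallest pos >= 14 is 23 -> NB
Op 9: route key 61: smallest pos >= 61 is 65 -> ND
Op 10: add NE@4 -> ring=[4:NE,11:NC,23:NB,39:NA,65:ND]
Op 11: route key 65: smallest pos >= 65 is 65 -> ND
Op 12: add NF@20 -> ring=[4:NE,11:NC,20:NF,23:NB,39:NA,65:ND]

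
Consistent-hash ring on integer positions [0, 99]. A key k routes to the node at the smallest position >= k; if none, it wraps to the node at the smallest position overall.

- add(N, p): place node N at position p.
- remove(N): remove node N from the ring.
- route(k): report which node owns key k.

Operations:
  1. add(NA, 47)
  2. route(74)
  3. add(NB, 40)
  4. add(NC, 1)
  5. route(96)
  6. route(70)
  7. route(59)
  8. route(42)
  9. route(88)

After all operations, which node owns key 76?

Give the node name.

Op 1: add NA@47 -> ring=[47:NA]
Op 2: route key 74: none >= 74, wrap to smallest pos 47 -> NA
Op 3: add NB@40 -> ring=[40:NB,47:NA]
Op 4: add NC@1 -> ring=[1:NC,40:NB,47:NA]
Op 5: route key 96: none >= 96, wrap to smallest pos 1 -> NC
Op 6: route key 70: none >= 70, wrap to smallest pos 1 -> NC
Op 7: route key 59: none >= 59, wrap to smallest pos 1 -> NC
Op 8: route key 42: smallest pos >= 42 is 47 -> NA
Op 9: route key 88: none >= 88, wrap to smallest pos 1 -> NC
Final route key 76: none >= 76, wrap to smallest pos 1 -> NC

Answer: NC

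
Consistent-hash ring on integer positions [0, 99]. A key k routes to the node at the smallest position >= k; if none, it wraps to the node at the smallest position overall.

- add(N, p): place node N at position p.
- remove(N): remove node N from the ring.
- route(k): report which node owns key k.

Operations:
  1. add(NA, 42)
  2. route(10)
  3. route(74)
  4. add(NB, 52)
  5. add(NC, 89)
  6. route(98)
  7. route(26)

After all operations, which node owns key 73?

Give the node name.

Op 1: add NA@42 -> ring=[42:NA]
Op 2: route key 10: smallest pos >= 10 is 42 -> NA
Op 3: route key 74: none >= 74, wrap to smallest pos 42 -> NA
Op 4: add NB@52 -> ring=[42:NA,52:NB]
Op 5: add NC@89 -> ring=[42:NA,52:NB,89:NC]
Op 6: route key 98: none >= 98, wrap to smallest pos 42 -> NA
Op 7: route key 26: smallest pos >= 26 is 42 -> NA
Final route key 73: smallest pos >= 73 is 89 -> NC

Answer: NC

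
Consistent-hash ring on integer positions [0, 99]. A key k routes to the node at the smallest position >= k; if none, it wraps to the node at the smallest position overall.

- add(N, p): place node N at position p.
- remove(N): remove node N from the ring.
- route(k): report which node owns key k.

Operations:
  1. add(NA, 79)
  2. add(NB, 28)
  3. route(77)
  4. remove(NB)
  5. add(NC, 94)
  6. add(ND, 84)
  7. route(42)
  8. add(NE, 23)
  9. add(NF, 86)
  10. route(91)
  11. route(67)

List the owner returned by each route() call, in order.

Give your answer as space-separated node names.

Answer: NA NA NC NA

Derivation:
Op 1: add NA@79 -> ring=[79:NA]
Op 2: add NB@28 -> ring=[28:NB,79:NA]
Op 3: route key 77: smallest pos >= 77 is 79 -> NA
Op 4: remove NB -> ring=[79:NA]
Op 5: add NC@94 -> ring=[79:NA,94:NC]
Op 6: add ND@84 -> ring=[79:NA,84:ND,94:NC]
Op 7: route key 42: smallest pos >= 42 is 79 -> NA
Op 8: add NE@23 -> ring=[23:NE,79:NA,84:ND,94:NC]
Op 9: add NF@86 -> ring=[23:NE,79:NA,84:ND,86:NF,94:NC]
Op 10: route key 91: smallest pos >= 91 is 94 -> NC
Op 11: route key 67: smallest pos >= 67 is 79 -> NA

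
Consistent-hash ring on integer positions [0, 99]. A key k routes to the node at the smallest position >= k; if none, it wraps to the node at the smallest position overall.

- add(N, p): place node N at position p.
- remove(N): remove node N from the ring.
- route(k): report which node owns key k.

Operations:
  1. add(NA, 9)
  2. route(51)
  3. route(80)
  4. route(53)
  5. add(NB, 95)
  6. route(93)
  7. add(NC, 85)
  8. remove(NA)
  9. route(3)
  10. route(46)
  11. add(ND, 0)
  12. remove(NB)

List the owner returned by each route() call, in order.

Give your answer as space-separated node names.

Op 1: add NA@9 -> ring=[9:NA]
Op 2: route key 51: none >= 51, wrap to smallest pos 9 -> NA
Op 3: route key 80: none >= 80, wrap to smallest pos 9 -> NA
Op 4: route key 53: none >= 53, wrap to smallest pos 9 -> NA
Op 5: add NB@95 -> ring=[9:NA,95:NB]
Op 6: route key 93: smallest pos >= 93 is 95 -> NB
Op 7: add NC@85 -> ring=[9:NA,85:NC,95:NB]
Op 8: remove NA -> ring=[85:NC,95:NB]
Op 9: route key 3: smallest pos >= 3 is 85 -> NC
Op 10: route key 46: smallest pos >= 46 is 85 -> NC
Op 11: add ND@0 -> ring=[0:ND,85:NC,95:NB]
Op 12: remove NB -> ring=[0:ND,85:NC]

Answer: NA NA NA NB NC NC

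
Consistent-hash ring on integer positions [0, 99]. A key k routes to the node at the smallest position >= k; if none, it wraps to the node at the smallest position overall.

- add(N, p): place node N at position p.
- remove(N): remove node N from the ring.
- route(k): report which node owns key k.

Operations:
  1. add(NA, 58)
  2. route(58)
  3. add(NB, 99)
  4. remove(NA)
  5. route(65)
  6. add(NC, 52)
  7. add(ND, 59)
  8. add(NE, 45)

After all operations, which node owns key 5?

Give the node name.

Answer: NE

Derivation:
Op 1: add NA@58 -> ring=[58:NA]
Op 2: route key 58: smallest pos >= 58 is 58 -> NA
Op 3: add NB@99 -> ring=[58:NA,99:NB]
Op 4: remove NA -> ring=[99:NB]
Op 5: route key 65: smallest pos >= 65 is 99 -> NB
Op 6: add NC@52 -> ring=[52:NC,99:NB]
Op 7: add ND@59 -> ring=[52:NC,59:ND,99:NB]
Op 8: add NE@45 -> ring=[45:NE,52:NC,59:ND,99:NB]
Final route key 5: smallest pos >= 5 is 45 -> NE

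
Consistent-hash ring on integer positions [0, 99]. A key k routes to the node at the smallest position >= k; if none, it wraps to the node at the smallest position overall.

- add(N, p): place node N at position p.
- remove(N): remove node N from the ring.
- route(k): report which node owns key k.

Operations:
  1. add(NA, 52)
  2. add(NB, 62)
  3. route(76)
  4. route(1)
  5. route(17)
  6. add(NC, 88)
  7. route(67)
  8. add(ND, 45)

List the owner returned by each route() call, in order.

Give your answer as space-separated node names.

Answer: NA NA NA NC

Derivation:
Op 1: add NA@52 -> ring=[52:NA]
Op 2: add NB@62 -> ring=[52:NA,62:NB]
Op 3: route key 76: none >= 76, wrap to smallest pos 52 -> NA
Op 4: route key 1: smallest pos >= 1 is 52 -> NA
Op 5: route key 17: smallest pos >= 17 is 52 -> NA
Op 6: add NC@88 -> ring=[52:NA,62:NB,88:NC]
Op 7: route key 67: smallest pos >= 67 is 88 -> NC
Op 8: add ND@45 -> ring=[45:ND,52:NA,62:NB,88:NC]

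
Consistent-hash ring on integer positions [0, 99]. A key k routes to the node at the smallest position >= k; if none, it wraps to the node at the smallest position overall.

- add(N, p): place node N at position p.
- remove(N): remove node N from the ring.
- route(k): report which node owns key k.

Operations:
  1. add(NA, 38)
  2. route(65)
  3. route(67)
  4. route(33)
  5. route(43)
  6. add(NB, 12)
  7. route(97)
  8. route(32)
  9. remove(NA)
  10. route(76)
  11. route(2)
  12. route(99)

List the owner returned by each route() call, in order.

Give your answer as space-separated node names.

Answer: NA NA NA NA NB NA NB NB NB

Derivation:
Op 1: add NA@38 -> ring=[38:NA]
Op 2: route key 65: none >= 65, wrap to smallest pos 38 -> NA
Op 3: route key 67: none >= 67, wrap to smallest pos 38 -> NA
Op 4: route key 33: smallest pos >= 33 is 38 -> NA
Op 5: route key 43: none >= 43, wrap to smallest pos 38 -> NA
Op 6: add NB@12 -> ring=[12:NB,38:NA]
Op 7: route key 97: none >= 97, wrap to smallest pos 12 -> NB
Op 8: route key 32: smallest pos >= 32 is 38 -> NA
Op 9: remove NA -> ring=[12:NB]
Op 10: route key 76: none >= 76, wrap to smallest pos 12 -> NB
Op 11: route key 2: smallest pos >= 2 is 12 -> NB
Op 12: route key 99: none >= 99, wrap to smallest pos 12 -> NB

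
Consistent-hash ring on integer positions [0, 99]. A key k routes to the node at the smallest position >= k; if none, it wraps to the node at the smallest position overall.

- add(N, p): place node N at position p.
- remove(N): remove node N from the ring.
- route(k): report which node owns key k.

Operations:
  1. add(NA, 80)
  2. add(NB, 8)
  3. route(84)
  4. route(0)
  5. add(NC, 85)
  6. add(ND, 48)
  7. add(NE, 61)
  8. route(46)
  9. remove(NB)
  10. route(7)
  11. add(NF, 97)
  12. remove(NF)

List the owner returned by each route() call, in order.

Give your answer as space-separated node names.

Op 1: add NA@80 -> ring=[80:NA]
Op 2: add NB@8 -> ring=[8:NB,80:NA]
Op 3: route key 84: none >= 84, wrap to smallest pos 8 -> NB
Op 4: route key 0: smallest pos >= 0 is 8 -> NB
Op 5: add NC@85 -> ring=[8:NB,80:NA,85:NC]
Op 6: add ND@48 -> ring=[8:NB,48:ND,80:NA,85:NC]
Op 7: add NE@61 -> ring=[8:NB,48:ND,61:NE,80:NA,85:NC]
Op 8: route key 46: smallest pos >= 46 is 48 -> ND
Op 9: remove NB -> ring=[48:ND,61:NE,80:NA,85:NC]
Op 10: route key 7: smallest pos >= 7 is 48 -> ND
Op 11: add NF@97 -> ring=[48:ND,61:NE,80:NA,85:NC,97:NF]
Op 12: remove NF -> ring=[48:ND,61:NE,80:NA,85:NC]

Answer: NB NB ND ND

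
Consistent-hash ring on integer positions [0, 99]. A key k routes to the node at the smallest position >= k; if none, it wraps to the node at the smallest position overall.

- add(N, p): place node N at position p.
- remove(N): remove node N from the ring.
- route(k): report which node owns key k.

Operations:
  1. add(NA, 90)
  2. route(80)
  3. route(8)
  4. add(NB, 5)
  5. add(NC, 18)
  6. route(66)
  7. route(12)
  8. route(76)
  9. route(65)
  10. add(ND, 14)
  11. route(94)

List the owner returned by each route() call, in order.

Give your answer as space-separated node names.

Op 1: add NA@90 -> ring=[90:NA]
Op 2: route key 80: smallest pos >= 80 is 90 -> NA
Op 3: route key 8: smallest pos >= 8 is 90 -> NA
Op 4: add NB@5 -> ring=[5:NB,90:NA]
Op 5: add NC@18 -> ring=[5:NB,18:NC,90:NA]
Op 6: route key 66: smallest pos >= 66 is 90 -> NA
Op 7: route key 12: smallest pos >= 12 is 18 -> NC
Op 8: route key 76: smallest pos >= 76 is 90 -> NA
Op 9: route key 65: smallest pos >= 65 is 90 -> NA
Op 10: add ND@14 -> ring=[5:NB,14:ND,18:NC,90:NA]
Op 11: route key 94: none >= 94, wrap to smallest pos 5 -> NB

Answer: NA NA NA NC NA NA NB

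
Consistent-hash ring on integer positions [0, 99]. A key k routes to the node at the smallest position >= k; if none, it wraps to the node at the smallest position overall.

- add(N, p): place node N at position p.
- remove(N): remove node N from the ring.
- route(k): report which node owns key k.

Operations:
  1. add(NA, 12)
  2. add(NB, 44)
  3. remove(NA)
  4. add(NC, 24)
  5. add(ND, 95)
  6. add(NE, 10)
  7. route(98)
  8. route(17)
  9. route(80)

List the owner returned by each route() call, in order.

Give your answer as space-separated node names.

Answer: NE NC ND

Derivation:
Op 1: add NA@12 -> ring=[12:NA]
Op 2: add NB@44 -> ring=[12:NA,44:NB]
Op 3: remove NA -> ring=[44:NB]
Op 4: add NC@24 -> ring=[24:NC,44:NB]
Op 5: add ND@95 -> ring=[24:NC,44:NB,95:ND]
Op 6: add NE@10 -> ring=[10:NE,24:NC,44:NB,95:ND]
Op 7: route key 98: none >= 98, wrap to smallest pos 10 -> NE
Op 8: route key 17: smallest pos >= 17 is 24 -> NC
Op 9: route key 80: smallest pos >= 80 is 95 -> ND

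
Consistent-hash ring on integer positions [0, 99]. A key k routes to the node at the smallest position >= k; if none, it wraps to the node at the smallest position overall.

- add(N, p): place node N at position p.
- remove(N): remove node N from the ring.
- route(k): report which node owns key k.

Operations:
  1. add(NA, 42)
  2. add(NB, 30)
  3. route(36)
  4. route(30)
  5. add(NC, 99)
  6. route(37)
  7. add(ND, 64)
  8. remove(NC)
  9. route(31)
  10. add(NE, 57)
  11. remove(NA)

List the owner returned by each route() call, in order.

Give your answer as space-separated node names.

Op 1: add NA@42 -> ring=[42:NA]
Op 2: add NB@30 -> ring=[30:NB,42:NA]
Op 3: route key 36: smallest pos >= 36 is 42 -> NA
Op 4: route key 30: smallest pos >= 30 is 30 -> NB
Op 5: add NC@99 -> ring=[30:NB,42:NA,99:NC]
Op 6: route key 37: smallest pos >= 37 is 42 -> NA
Op 7: add ND@64 -> ring=[30:NB,42:NA,64:ND,99:NC]
Op 8: remove NC -> ring=[30:NB,42:NA,64:ND]
Op 9: route key 31: smallest pos >= 31 is 42 -> NA
Op 10: add NE@57 -> ring=[30:NB,42:NA,57:NE,64:ND]
Op 11: remove NA -> ring=[30:NB,57:NE,64:ND]

Answer: NA NB NA NA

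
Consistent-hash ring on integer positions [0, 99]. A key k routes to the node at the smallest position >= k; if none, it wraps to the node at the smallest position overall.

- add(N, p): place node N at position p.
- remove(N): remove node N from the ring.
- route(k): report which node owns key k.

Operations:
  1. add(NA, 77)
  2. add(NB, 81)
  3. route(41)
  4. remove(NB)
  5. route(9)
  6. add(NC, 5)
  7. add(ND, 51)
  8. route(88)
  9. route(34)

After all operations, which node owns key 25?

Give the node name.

Answer: ND

Derivation:
Op 1: add NA@77 -> ring=[77:NA]
Op 2: add NB@81 -> ring=[77:NA,81:NB]
Op 3: route key 41: smallest pos >= 41 is 77 -> NA
Op 4: remove NB -> ring=[77:NA]
Op 5: route key 9: smallest pos >= 9 is 77 -> NA
Op 6: add NC@5 -> ring=[5:NC,77:NA]
Op 7: add ND@51 -> ring=[5:NC,51:ND,77:NA]
Op 8: route key 88: none >= 88, wrap to smallest pos 5 -> NC
Op 9: route key 34: smallest pos >= 34 is 51 -> ND
Final route key 25: smallest pos >= 25 is 51 -> ND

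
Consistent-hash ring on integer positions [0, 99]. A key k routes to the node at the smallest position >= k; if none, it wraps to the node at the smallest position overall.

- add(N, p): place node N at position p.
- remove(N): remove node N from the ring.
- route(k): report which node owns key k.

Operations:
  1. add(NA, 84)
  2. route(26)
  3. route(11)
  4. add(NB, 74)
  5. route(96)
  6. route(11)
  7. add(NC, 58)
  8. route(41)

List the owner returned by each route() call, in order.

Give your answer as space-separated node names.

Answer: NA NA NB NB NC

Derivation:
Op 1: add NA@84 -> ring=[84:NA]
Op 2: route key 26: smallest pos >= 26 is 84 -> NA
Op 3: route key 11: smallest pos >= 11 is 84 -> NA
Op 4: add NB@74 -> ring=[74:NB,84:NA]
Op 5: route key 96: none >= 96, wrap to smallest pos 74 -> NB
Op 6: route key 11: smallest pos >= 11 is 74 -> NB
Op 7: add NC@58 -> ring=[58:NC,74:NB,84:NA]
Op 8: route key 41: smallest pos >= 41 is 58 -> NC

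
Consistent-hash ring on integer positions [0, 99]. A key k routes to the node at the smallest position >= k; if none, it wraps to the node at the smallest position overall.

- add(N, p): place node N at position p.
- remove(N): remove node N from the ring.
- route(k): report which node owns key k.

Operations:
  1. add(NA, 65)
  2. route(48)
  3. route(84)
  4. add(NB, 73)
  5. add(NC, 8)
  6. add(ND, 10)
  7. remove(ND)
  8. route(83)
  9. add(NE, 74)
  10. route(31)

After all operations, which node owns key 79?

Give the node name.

Answer: NC

Derivation:
Op 1: add NA@65 -> ring=[65:NA]
Op 2: route key 48: smallest pos >= 48 is 65 -> NA
Op 3: route key 84: none >= 84, wrap to smallest pos 65 -> NA
Op 4: add NB@73 -> ring=[65:NA,73:NB]
Op 5: add NC@8 -> ring=[8:NC,65:NA,73:NB]
Op 6: add ND@10 -> ring=[8:NC,10:ND,65:NA,73:NB]
Op 7: remove ND -> ring=[8:NC,65:NA,73:NB]
Op 8: route key 83: none >= 83, wrap to smallest pos 8 -> NC
Op 9: add NE@74 -> ring=[8:NC,65:NA,73:NB,74:NE]
Op 10: route key 31: smallest pos >= 31 is 65 -> NA
Final route key 79: none >= 79, wrap to smallest pos 8 -> NC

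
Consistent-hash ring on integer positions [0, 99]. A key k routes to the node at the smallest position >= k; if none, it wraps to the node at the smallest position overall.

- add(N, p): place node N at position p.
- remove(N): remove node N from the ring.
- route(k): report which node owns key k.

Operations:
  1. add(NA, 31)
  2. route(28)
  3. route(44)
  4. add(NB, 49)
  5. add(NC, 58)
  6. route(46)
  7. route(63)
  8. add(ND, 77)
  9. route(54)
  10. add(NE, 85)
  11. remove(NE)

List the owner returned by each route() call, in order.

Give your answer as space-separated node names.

Op 1: add NA@31 -> ring=[31:NA]
Op 2: route key 28: smallest pos >= 28 is 31 -> NA
Op 3: route key 44: none >= 44, wrap to smallest pos 31 -> NA
Op 4: add NB@49 -> ring=[31:NA,49:NB]
Op 5: add NC@58 -> ring=[31:NA,49:NB,58:NC]
Op 6: route key 46: smallest pos >= 46 is 49 -> NB
Op 7: route key 63: none >= 63, wrap to smallest pos 31 -> NA
Op 8: add ND@77 -> ring=[31:NA,49:NB,58:NC,77:ND]
Op 9: route key 54: smallest pos >= 54 is 58 -> NC
Op 10: add NE@85 -> ring=[31:NA,49:NB,58:NC,77:ND,85:NE]
Op 11: remove NE -> ring=[31:NA,49:NB,58:NC,77:ND]

Answer: NA NA NB NA NC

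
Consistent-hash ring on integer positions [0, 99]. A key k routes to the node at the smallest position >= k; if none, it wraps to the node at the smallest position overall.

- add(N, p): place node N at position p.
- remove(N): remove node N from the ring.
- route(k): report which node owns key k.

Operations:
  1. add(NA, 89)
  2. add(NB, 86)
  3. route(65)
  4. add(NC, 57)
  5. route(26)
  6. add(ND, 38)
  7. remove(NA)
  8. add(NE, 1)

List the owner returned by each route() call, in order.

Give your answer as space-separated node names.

Answer: NB NC

Derivation:
Op 1: add NA@89 -> ring=[89:NA]
Op 2: add NB@86 -> ring=[86:NB,89:NA]
Op 3: route key 65: smallest pos >= 65 is 86 -> NB
Op 4: add NC@57 -> ring=[57:NC,86:NB,89:NA]
Op 5: route key 26: smallest pos >= 26 is 57 -> NC
Op 6: add ND@38 -> ring=[38:ND,57:NC,86:NB,89:NA]
Op 7: remove NA -> ring=[38:ND,57:NC,86:NB]
Op 8: add NE@1 -> ring=[1:NE,38:ND,57:NC,86:NB]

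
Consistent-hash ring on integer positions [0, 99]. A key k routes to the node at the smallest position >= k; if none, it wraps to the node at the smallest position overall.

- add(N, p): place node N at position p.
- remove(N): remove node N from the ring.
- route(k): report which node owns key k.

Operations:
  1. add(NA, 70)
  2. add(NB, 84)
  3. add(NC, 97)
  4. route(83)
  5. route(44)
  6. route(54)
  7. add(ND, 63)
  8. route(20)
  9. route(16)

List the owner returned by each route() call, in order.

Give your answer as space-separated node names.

Op 1: add NA@70 -> ring=[70:NA]
Op 2: add NB@84 -> ring=[70:NA,84:NB]
Op 3: add NC@97 -> ring=[70:NA,84:NB,97:NC]
Op 4: route key 83: smallest pos >= 83 is 84 -> NB
Op 5: route key 44: smallest pos >= 44 is 70 -> NA
Op 6: route key 54: smallest pos >= 54 is 70 -> NA
Op 7: add ND@63 -> ring=[63:ND,70:NA,84:NB,97:NC]
Op 8: route key 20: smallest pos >= 20 is 63 -> ND
Op 9: route key 16: smallest pos >= 16 is 63 -> ND

Answer: NB NA NA ND ND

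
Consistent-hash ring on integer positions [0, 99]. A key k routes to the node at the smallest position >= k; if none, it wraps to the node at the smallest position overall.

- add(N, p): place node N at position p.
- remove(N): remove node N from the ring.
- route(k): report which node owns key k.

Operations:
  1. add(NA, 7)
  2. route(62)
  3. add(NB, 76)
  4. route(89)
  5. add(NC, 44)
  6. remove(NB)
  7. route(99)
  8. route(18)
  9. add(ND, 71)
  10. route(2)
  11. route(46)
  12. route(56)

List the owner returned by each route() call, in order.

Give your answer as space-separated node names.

Op 1: add NA@7 -> ring=[7:NA]
Op 2: route key 62: none >= 62, wrap to smallest pos 7 -> NA
Op 3: add NB@76 -> ring=[7:NA,76:NB]
Op 4: route key 89: none >= 89, wrap to smallest pos 7 -> NA
Op 5: add NC@44 -> ring=[7:NA,44:NC,76:NB]
Op 6: remove NB -> ring=[7:NA,44:NC]
Op 7: route key 99: none >= 99, wrap to smallest pos 7 -> NA
Op 8: route key 18: smallest pos >= 18 is 44 -> NC
Op 9: add ND@71 -> ring=[7:NA,44:NC,71:ND]
Op 10: route key 2: smallest pos >= 2 is 7 -> NA
Op 11: route key 46: smallest pos >= 46 is 71 -> ND
Op 12: route key 56: smallest pos >= 56 is 71 -> ND

Answer: NA NA NA NC NA ND ND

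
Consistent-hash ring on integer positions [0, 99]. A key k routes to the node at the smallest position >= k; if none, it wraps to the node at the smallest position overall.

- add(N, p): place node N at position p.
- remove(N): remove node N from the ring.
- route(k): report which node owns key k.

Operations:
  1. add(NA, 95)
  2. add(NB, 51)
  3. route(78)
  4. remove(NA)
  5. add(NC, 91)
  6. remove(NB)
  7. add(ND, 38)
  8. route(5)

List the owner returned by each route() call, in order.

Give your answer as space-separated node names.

Answer: NA ND

Derivation:
Op 1: add NA@95 -> ring=[95:NA]
Op 2: add NB@51 -> ring=[51:NB,95:NA]
Op 3: route key 78: smallest pos >= 78 is 95 -> NA
Op 4: remove NA -> ring=[51:NB]
Op 5: add NC@91 -> ring=[51:NB,91:NC]
Op 6: remove NB -> ring=[91:NC]
Op 7: add ND@38 -> ring=[38:ND,91:NC]
Op 8: route key 5: smallest pos >= 5 is 38 -> ND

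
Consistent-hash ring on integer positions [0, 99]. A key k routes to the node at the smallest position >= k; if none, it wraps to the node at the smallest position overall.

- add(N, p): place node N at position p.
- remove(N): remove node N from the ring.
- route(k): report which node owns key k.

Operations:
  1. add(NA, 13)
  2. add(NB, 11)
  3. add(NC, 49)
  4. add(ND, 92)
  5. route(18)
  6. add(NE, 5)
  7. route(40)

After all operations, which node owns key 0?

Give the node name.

Op 1: add NA@13 -> ring=[13:NA]
Op 2: add NB@11 -> ring=[11:NB,13:NA]
Op 3: add NC@49 -> ring=[11:NB,13:NA,49:NC]
Op 4: add ND@92 -> ring=[11:NB,13:NA,49:NC,92:ND]
Op 5: route key 18: smallest pos >= 18 is 49 -> NC
Op 6: add NE@5 -> ring=[5:NE,11:NB,13:NA,49:NC,92:ND]
Op 7: route key 40: smallest pos >= 40 is 49 -> NC
Final route key 0: smallest pos >= 0 is 5 -> NE

Answer: NE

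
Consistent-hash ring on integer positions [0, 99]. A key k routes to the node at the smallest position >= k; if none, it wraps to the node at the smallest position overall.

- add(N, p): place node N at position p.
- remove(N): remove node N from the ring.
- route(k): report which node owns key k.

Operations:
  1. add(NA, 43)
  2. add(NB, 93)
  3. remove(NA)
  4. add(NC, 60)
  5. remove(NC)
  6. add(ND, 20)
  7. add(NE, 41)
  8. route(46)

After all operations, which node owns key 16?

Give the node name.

Op 1: add NA@43 -> ring=[43:NA]
Op 2: add NB@93 -> ring=[43:NA,93:NB]
Op 3: remove NA -> ring=[93:NB]
Op 4: add NC@60 -> ring=[60:NC,93:NB]
Op 5: remove NC -> ring=[93:NB]
Op 6: add ND@20 -> ring=[20:ND,93:NB]
Op 7: add NE@41 -> ring=[20:ND,41:NE,93:NB]
Op 8: route key 46: smallest pos >= 46 is 93 -> NB
Final route key 16: smallest pos >= 16 is 20 -> ND

Answer: ND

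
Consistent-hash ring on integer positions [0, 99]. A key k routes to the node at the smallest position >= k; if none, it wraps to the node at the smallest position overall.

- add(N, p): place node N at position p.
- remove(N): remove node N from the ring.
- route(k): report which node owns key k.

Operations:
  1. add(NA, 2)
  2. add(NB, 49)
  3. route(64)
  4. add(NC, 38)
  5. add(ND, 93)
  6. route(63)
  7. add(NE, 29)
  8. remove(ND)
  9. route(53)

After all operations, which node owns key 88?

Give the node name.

Op 1: add NA@2 -> ring=[2:NA]
Op 2: add NB@49 -> ring=[2:NA,49:NB]
Op 3: route key 64: none >= 64, wrap to smallest pos 2 -> NA
Op 4: add NC@38 -> ring=[2:NA,38:NC,49:NB]
Op 5: add ND@93 -> ring=[2:NA,38:NC,49:NB,93:ND]
Op 6: route key 63: smallest pos >= 63 is 93 -> ND
Op 7: add NE@29 -> ring=[2:NA,29:NE,38:NC,49:NB,93:ND]
Op 8: remove ND -> ring=[2:NA,29:NE,38:NC,49:NB]
Op 9: route key 53: none >= 53, wrap to smallest pos 2 -> NA
Final route key 88: none >= 88, wrap to smallest pos 2 -> NA

Answer: NA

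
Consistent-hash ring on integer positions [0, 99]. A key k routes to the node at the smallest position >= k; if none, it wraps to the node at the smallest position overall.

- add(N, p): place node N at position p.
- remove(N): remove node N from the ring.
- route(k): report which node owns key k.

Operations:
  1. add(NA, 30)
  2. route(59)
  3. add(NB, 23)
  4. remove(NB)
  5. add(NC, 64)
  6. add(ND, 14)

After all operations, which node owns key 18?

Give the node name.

Op 1: add NA@30 -> ring=[30:NA]
Op 2: route key 59: none >= 59, wrap to smallest pos 30 -> NA
Op 3: add NB@23 -> ring=[23:NB,30:NA]
Op 4: remove NB -> ring=[30:NA]
Op 5: add NC@64 -> ring=[30:NA,64:NC]
Op 6: add ND@14 -> ring=[14:ND,30:NA,64:NC]
Final route key 18: smallest pos >= 18 is 30 -> NA

Answer: NA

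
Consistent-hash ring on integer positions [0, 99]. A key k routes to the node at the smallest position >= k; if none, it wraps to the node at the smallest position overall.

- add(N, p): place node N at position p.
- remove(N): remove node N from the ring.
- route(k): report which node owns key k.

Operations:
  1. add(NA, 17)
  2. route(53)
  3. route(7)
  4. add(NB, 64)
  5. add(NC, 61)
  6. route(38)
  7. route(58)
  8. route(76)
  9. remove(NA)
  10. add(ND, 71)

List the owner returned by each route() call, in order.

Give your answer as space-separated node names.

Answer: NA NA NC NC NA

Derivation:
Op 1: add NA@17 -> ring=[17:NA]
Op 2: route key 53: none >= 53, wrap to smallest pos 17 -> NA
Op 3: route key 7: smallest pos >= 7 is 17 -> NA
Op 4: add NB@64 -> ring=[17:NA,64:NB]
Op 5: add NC@61 -> ring=[17:NA,61:NC,64:NB]
Op 6: route key 38: smallest pos >= 38 is 61 -> NC
Op 7: route key 58: smallest pos >= 58 is 61 -> NC
Op 8: route key 76: none >= 76, wrap to smallest pos 17 -> NA
Op 9: remove NA -> ring=[61:NC,64:NB]
Op 10: add ND@71 -> ring=[61:NC,64:NB,71:ND]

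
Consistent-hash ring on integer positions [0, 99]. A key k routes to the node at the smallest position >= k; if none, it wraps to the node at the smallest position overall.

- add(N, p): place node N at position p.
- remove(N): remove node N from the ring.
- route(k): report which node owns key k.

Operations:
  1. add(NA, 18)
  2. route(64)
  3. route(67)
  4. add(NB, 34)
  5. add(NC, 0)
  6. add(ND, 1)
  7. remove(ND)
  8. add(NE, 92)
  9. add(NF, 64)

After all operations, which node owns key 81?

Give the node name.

Answer: NE

Derivation:
Op 1: add NA@18 -> ring=[18:NA]
Op 2: route key 64: none >= 64, wrap to smallest pos 18 -> NA
Op 3: route key 67: none >= 67, wrap to smallest pos 18 -> NA
Op 4: add NB@34 -> ring=[18:NA,34:NB]
Op 5: add NC@0 -> ring=[0:NC,18:NA,34:NB]
Op 6: add ND@1 -> ring=[0:NC,1:ND,18:NA,34:NB]
Op 7: remove ND -> ring=[0:NC,18:NA,34:NB]
Op 8: add NE@92 -> ring=[0:NC,18:NA,34:NB,92:NE]
Op 9: add NF@64 -> ring=[0:NC,18:NA,34:NB,64:NF,92:NE]
Final route key 81: smallest pos >= 81 is 92 -> NE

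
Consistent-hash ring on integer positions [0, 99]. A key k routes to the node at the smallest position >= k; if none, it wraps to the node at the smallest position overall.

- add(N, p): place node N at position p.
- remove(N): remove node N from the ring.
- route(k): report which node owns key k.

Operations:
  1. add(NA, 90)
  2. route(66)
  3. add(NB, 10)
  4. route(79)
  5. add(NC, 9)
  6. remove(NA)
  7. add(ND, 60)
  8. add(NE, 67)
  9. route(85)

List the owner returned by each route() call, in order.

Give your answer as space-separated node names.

Answer: NA NA NC

Derivation:
Op 1: add NA@90 -> ring=[90:NA]
Op 2: route key 66: smallest pos >= 66 is 90 -> NA
Op 3: add NB@10 -> ring=[10:NB,90:NA]
Op 4: route key 79: smallest pos >= 79 is 90 -> NA
Op 5: add NC@9 -> ring=[9:NC,10:NB,90:NA]
Op 6: remove NA -> ring=[9:NC,10:NB]
Op 7: add ND@60 -> ring=[9:NC,10:NB,60:ND]
Op 8: add NE@67 -> ring=[9:NC,10:NB,60:ND,67:NE]
Op 9: route key 85: none >= 85, wrap to smallest pos 9 -> NC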